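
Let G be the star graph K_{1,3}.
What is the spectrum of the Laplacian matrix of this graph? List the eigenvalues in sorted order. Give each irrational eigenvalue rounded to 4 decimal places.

[0, 1, 1, 4]

The graph has 4 vertices and degree multiset [3, 1, 1, 1]; D is the diagonal matrix of degrees and L = D - A. Diagonalising L (or applying a numerical eigensolver to the 4x4 matrix) gives the spectrum above. The single zero eigenvalue shows the graph is connected. There is one zero in the spectrum, matching the 1 component. The eigenvalues sum to 6, which equals trace(L) = 2|E|.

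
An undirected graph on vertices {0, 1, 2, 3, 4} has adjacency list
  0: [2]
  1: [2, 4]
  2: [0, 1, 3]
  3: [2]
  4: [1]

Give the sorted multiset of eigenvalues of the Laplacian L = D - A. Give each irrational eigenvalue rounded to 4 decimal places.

With the vertex order [0, 1, 2, 3, 4], the degrees are [1, 2, 3, 1, 1], giving D = diag(1, 2, 3, 1, 1) and L = D - A. Since every row of L sums to 0, the all-ones vector is in the kernel and 0 is an eigenvalue. The single zero eigenvalue shows the graph is connected.

[0, 0.5188, 1, 2.3111, 4.1701]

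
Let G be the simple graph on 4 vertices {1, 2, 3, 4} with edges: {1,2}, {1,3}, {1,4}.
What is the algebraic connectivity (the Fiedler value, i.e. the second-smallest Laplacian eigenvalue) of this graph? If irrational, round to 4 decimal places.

1

Reading degrees in the order [1, 2, 3, 4] gives [3, 1, 1, 1]; set D = diag(3, 1, 1, 1) and form L = D - A. Computing the eigenvalues of L and sorting gives [0, 1, 1, 4]. The Fiedler value lambda_2 = 1 is strictly positive, so the graph is connected. The largest eigenvalue, 4, is at most the vertex count 4.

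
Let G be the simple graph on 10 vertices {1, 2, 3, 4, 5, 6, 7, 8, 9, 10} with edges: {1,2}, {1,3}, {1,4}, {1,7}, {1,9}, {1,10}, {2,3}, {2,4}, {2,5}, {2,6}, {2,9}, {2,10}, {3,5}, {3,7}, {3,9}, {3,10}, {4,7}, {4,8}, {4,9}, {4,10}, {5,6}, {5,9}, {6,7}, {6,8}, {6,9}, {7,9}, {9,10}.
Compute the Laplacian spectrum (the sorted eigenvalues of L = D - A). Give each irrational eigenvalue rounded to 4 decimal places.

With the vertex order [1, 2, 3, 4, 5, 6, 7, 8, 9, 10], the degrees are [6, 7, 6, 6, 4, 5, 5, 2, 8, 5], giving D = diag(6, 7, 6, 6, 4, 5, 5, 2, 8, 5) and L = D - A. Diagonalising L (or applying a numerical eigensolver to the 10x10 matrix) gives the spectrum above. The single zero eigenvalue shows the graph is connected. There is one zero in the spectrum, matching the 1 component.

[0, 1.8136, 3.4260, 4.5448, 5.7441, 6.3059, 6.8968, 7.5855, 8.6122, 9.0709]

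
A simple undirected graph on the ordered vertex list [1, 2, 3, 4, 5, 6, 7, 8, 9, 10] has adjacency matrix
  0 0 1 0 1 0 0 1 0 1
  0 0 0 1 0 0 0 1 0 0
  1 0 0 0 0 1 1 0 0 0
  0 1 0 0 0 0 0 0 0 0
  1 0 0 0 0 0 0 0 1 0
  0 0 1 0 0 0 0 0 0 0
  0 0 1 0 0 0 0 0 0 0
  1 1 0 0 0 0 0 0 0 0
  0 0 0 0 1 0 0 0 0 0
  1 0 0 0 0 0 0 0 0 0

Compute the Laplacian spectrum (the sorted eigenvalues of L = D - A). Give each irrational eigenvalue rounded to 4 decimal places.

[0, 0.2207, 0.3298, 0.7073, 1, 1.4285, 2.3268, 3.0917, 3.5074, 5.3876]

Each diagonal entry of L is the vertex degree and each off-diagonal entry is -1 where an edge is present, 0 otherwise; in the order [1, 2, 3, 4, 5, 6, 7, 8, 9, 10] the diagonal is [4, 2, 3, 1, 2, 1, 1, 2, 1, 1]. Since every row of L sums to 0, the all-ones vector is in the kernel and 0 is an eigenvalue. The single zero eigenvalue shows the graph is connected. The eigenvalues sum to 18, which equals trace(L) = 2|E|.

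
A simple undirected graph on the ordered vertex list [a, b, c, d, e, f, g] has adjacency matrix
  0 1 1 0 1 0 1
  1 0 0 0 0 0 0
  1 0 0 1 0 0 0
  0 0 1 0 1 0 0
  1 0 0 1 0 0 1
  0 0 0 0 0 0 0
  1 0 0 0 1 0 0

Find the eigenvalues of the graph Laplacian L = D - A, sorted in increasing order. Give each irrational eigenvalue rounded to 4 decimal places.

With the vertex order [a, b, c, d, e, f, g], the degrees are [4, 1, 2, 2, 3, 0, 2], giving D = diag(4, 1, 2, 2, 3, 0, 2) and L = D - A. L is symmetric positive semidefinite, so every eigenvalue is real and nonnegative. The 2 zero eigenvalues correspond to the 2 connected components. The largest eigenvalue, 5.2688, is at most the vertex count 7.

[0, 0, 0.8817, 1.4506, 2.5341, 3.8647, 5.2688]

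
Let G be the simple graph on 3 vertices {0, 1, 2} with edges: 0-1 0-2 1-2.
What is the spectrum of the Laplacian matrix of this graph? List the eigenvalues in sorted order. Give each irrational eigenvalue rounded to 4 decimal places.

[0, 3, 3]

Reading degrees in the order [0, 1, 2] gives [2, 2, 2]; set D = diag(2, 2, 2) and form L = D - A. Diagonalising L (or applying a numerical eigensolver to the 3x3 matrix) gives the spectrum above. The largest eigenvalue, 3, is at most the vertex count 3.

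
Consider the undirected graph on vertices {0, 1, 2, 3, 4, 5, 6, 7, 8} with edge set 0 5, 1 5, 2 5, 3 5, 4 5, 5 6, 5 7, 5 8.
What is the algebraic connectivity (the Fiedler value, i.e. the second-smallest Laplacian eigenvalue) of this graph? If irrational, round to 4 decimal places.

Reading degrees in the order [0, 1, 2, 3, 4, 5, 6, 7, 8] gives [1, 1, 1, 1, 1, 8, 1, 1, 1]; set D = diag(1, 1, 1, 1, 1, 8, 1, 1, 1) and form L = D - A. Computing the eigenvalues of L and sorting gives [0, 1, 1, 1, 1, 1, 1, 1, 9]. The Fiedler value lambda_2 = 1 is strictly positive, so the graph is connected. The largest eigenvalue, 9, is at most the vertex count 9.

1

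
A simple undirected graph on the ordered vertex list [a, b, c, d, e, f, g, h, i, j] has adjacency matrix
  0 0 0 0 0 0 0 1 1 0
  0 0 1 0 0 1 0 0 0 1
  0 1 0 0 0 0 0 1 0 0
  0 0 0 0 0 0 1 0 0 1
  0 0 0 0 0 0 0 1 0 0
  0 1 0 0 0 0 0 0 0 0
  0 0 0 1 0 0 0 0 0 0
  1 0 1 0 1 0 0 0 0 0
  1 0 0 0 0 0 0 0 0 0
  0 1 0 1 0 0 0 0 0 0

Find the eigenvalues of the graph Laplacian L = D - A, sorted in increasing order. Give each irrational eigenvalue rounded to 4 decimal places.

Reading degrees in the order [a, b, c, d, e, f, g, h, i, j] gives [2, 3, 2, 2, 1, 1, 1, 3, 1, 2]; set D = diag(2, 3, 2, 2, 1, 1, 1, 3, 1, 2) and form L = D - A. Diagonalising L (or applying a numerical eigensolver to the 10x10 matrix) gives the spectrum above. The single zero eigenvalue shows the graph is connected.

[0, 0.1378, 0.4258, 0.6323, 1.3282, 1.5820, 2.3435, 3.0242, 3.9923, 4.5340]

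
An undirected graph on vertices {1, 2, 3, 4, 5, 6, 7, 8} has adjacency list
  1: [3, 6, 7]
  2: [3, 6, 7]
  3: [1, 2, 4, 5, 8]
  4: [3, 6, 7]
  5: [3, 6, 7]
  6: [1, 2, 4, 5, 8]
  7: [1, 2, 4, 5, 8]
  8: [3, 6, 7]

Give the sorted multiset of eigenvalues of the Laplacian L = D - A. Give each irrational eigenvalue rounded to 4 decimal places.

Reading degrees in the order [1, 2, 3, 4, 5, 6, 7, 8] gives [3, 3, 5, 3, 3, 5, 5, 3]; set D = diag(3, 3, 5, 3, 3, 5, 5, 3) and form L = D - A. Since every row of L sums to 0, the all-ones vector is in the kernel and 0 is an eigenvalue. The single zero eigenvalue shows the graph is connected. By the matrix-tree theorem the graph has (1/8) * product of the nonzero eigenvalues = 2025 spanning trees. There is one zero in the spectrum, matching the 1 component.

[0, 3, 3, 3, 3, 5, 5, 8]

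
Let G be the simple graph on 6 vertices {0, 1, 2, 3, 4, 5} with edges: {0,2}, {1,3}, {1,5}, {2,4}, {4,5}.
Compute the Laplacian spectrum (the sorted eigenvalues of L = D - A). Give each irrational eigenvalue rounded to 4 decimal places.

Reading degrees in the order [0, 1, 2, 3, 4, 5] gives [1, 2, 2, 1, 2, 2]; set D = diag(1, 2, 2, 1, 2, 2) and form L = D - A. The multiplicity of 0 as a Laplacian eigenvalue equals the number of connected components. The eigenvalues sum to 10, which equals trace(L) = 2|E|. There is one zero in the spectrum, matching the 1 component.

[0, 0.2679, 1, 2, 3, 3.7321]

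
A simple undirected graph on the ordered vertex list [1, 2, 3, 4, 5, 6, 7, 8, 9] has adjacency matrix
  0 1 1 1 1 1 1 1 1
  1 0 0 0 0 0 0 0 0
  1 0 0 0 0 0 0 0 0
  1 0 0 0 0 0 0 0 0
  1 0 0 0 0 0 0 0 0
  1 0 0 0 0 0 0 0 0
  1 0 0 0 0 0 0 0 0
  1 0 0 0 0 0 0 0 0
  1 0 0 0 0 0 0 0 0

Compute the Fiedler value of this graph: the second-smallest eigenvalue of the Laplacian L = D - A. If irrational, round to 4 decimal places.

With the vertex order [1, 2, 3, 4, 5, 6, 7, 8, 9], the degrees are [8, 1, 1, 1, 1, 1, 1, 1, 1], giving D = diag(8, 1, 1, 1, 1, 1, 1, 1, 1) and L = D - A. The smallest Laplacian eigenvalue is always 0. The next one, lambda_2 = 1, measures how hard the graph is to disconnect: larger values mean better connectivity. There is one zero in the spectrum, matching the 1 component.

1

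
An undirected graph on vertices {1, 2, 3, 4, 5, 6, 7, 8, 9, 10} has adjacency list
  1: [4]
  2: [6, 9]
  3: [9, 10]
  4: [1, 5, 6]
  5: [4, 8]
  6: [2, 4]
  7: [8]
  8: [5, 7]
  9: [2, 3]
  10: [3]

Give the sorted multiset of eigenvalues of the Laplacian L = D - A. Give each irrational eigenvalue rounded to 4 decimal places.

Each diagonal entry of L is the vertex degree and each off-diagonal entry is -1 where an edge is present, 0 otherwise; in the order [1, 2, 3, 4, 5, 6, 7, 8, 9, 10] the diagonal is [1, 2, 2, 3, 2, 2, 1, 2, 2, 1]. L is symmetric positive semidefinite, so every eigenvalue is real and nonnegative. The single zero eigenvalue shows the graph is connected. The eigenvalues sum to 18, which equals trace(L) = 2|E|.

[0, 0.1172, 0.3820, 0.7586, 1.3820, 1.6674, 2.6180, 3.0846, 3.6180, 4.3721]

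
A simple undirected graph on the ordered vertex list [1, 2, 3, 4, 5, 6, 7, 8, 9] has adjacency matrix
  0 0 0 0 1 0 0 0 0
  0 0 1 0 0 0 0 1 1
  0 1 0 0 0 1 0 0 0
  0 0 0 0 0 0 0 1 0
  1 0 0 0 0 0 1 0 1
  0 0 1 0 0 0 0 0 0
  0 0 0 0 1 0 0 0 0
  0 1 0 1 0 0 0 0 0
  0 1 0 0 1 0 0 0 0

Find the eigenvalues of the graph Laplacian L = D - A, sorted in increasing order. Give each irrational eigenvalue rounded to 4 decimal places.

[0, 0.1953, 0.3820, 1, 1.2108, 2.1449, 2.6180, 3.9064, 4.5426]

Reading degrees in the order [1, 2, 3, 4, 5, 6, 7, 8, 9] gives [1, 3, 2, 1, 3, 1, 1, 2, 2]; set D = diag(1, 3, 2, 1, 3, 1, 1, 2, 2) and form L = D - A. The multiplicity of 0 as a Laplacian eigenvalue equals the number of connected components. The single zero eigenvalue shows the graph is connected. The eigenvalues sum to 16, which equals trace(L) = 2|E|.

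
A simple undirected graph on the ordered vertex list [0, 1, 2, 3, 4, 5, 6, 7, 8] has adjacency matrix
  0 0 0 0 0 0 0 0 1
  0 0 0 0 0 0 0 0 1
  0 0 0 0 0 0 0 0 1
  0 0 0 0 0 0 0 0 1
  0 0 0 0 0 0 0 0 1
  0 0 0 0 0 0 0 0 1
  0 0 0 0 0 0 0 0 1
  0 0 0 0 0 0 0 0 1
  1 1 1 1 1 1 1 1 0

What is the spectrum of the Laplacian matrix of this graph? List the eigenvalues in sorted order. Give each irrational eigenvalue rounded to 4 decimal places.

[0, 1, 1, 1, 1, 1, 1, 1, 9]

Each diagonal entry of L is the vertex degree and each off-diagonal entry is -1 where an edge is present, 0 otherwise; in the order [0, 1, 2, 3, 4, 5, 6, 7, 8] the diagonal is [1, 1, 1, 1, 1, 1, 1, 1, 8]. Diagonalising L (or applying a numerical eigensolver to the 9x9 matrix) gives the spectrum above. The single zero eigenvalue shows the graph is connected. The largest eigenvalue, 9, is at most the vertex count 9.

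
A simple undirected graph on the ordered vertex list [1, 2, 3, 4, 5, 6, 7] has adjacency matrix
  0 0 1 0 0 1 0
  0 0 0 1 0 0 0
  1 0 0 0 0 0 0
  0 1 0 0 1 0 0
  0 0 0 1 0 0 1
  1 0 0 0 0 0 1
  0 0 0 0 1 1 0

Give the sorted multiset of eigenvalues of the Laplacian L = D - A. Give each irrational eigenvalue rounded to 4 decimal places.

[0, 0.1981, 0.7530, 1.5550, 2.4450, 3.2470, 3.8019]

With the vertex order [1, 2, 3, 4, 5, 6, 7], the degrees are [2, 1, 1, 2, 2, 2, 2], giving D = diag(2, 1, 1, 2, 2, 2, 2) and L = D - A. L is symmetric positive semidefinite, so every eigenvalue is real and nonnegative. The single zero eigenvalue shows the graph is connected.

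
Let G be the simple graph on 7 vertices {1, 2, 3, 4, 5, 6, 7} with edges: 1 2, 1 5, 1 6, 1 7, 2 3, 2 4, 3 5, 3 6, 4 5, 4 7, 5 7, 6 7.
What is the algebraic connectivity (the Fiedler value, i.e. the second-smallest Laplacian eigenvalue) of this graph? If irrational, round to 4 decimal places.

2.3249

Each diagonal entry of L is the vertex degree and each off-diagonal entry is -1 where an edge is present, 0 otherwise; in the order [1, 2, 3, 4, 5, 6, 7] the diagonal is [4, 3, 3, 3, 4, 3, 4]. Computing the eigenvalues of L and sorting gives [0, 2.3249, 2.5858, 3.4608, 4, 5.4142, 6.2143]. The Fiedler value lambda_2 = 2.3249 is strictly positive, so the graph is connected. There is one zero in the spectrum, matching the 1 component. By the matrix-tree theorem the graph has (1/7) * product of the nonzero eigenvalues = 400 spanning trees.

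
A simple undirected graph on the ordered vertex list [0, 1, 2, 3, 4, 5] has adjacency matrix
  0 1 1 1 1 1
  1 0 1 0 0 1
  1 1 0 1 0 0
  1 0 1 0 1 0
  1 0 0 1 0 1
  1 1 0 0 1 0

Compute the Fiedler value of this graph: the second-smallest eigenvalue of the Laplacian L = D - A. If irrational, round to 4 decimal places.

2.3820

With the vertex order [0, 1, 2, 3, 4, 5], the degrees are [5, 3, 3, 3, 3, 3], giving D = diag(5, 3, 3, 3, 3, 3) and L = D - A. The sorted Laplacian eigenvalues are [0, 2.3820, 2.3820, 4.6180, 4.6180, 6]; the algebraic connectivity is the second entry, 2.3820. The largest eigenvalue, 6, is at most the vertex count 6.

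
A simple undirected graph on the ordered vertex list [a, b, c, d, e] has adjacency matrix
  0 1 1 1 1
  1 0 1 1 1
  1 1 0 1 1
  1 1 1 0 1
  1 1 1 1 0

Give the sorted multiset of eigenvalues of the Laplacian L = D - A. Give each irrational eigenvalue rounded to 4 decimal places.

[0, 5, 5, 5, 5]

Each diagonal entry of L is the vertex degree and each off-diagonal entry is -1 where an edge is present, 0 otherwise; in the order [a, b, c, d, e] the diagonal is [4, 4, 4, 4, 4]. Since every row of L sums to 0, the all-ones vector is in the kernel and 0 is an eigenvalue. The single zero eigenvalue shows the graph is connected. The eigenvalues sum to 20, which equals trace(L) = 2|E|.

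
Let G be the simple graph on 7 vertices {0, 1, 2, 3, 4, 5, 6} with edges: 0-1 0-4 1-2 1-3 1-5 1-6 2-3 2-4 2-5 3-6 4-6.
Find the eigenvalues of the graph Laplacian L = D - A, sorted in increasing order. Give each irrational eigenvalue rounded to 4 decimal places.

[0, 1.5580, 2, 3.1335, 3.6828, 5.2595, 6.3662]

With the vertex order [0, 1, 2, 3, 4, 5, 6], the degrees are [2, 5, 4, 3, 3, 2, 3], giving D = diag(2, 5, 4, 3, 3, 2, 3) and L = D - A. The multiplicity of 0 as a Laplacian eigenvalue equals the number of connected components. The single zero eigenvalue shows the graph is connected. The eigenvalues sum to 22, which equals trace(L) = 2|E|.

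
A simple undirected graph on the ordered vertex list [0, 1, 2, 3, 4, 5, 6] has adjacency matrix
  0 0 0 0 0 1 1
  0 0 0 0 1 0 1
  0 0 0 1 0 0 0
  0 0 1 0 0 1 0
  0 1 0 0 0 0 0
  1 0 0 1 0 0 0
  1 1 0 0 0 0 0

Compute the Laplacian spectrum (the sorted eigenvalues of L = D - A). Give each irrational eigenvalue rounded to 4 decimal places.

[0, 0.1981, 0.7530, 1.5550, 2.4450, 3.2470, 3.8019]

With the vertex order [0, 1, 2, 3, 4, 5, 6], the degrees are [2, 2, 1, 2, 1, 2, 2], giving D = diag(2, 2, 1, 2, 1, 2, 2) and L = D - A. The multiplicity of 0 as a Laplacian eigenvalue equals the number of connected components. The eigenvalues sum to 12, which equals trace(L) = 2|E|.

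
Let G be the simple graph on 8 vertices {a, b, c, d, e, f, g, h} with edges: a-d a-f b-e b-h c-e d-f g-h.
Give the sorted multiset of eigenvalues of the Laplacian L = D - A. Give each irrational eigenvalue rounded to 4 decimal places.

Each diagonal entry of L is the vertex degree and each off-diagonal entry is -1 where an edge is present, 0 otherwise; in the order [a, b, c, d, e, f, g, h] the diagonal is [2, 2, 1, 2, 2, 2, 1, 2]. Diagonalising L (or applying a numerical eigensolver to the 8x8 matrix) gives the spectrum above. The 2 zero eigenvalues correspond to the 2 connected components. There are 2 zeros in the spectrum, matching the 2 components. The eigenvalues sum to 14, which equals trace(L) = 2|E|.

[0, 0, 0.3820, 1.3820, 2.6180, 3, 3, 3.6180]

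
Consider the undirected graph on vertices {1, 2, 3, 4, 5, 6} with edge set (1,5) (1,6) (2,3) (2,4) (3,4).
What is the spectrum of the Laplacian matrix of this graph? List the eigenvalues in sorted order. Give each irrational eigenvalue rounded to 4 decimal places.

Each diagonal entry of L is the vertex degree and each off-diagonal entry is -1 where an edge is present, 0 otherwise; in the order [1, 2, 3, 4, 5, 6] the diagonal is [2, 2, 2, 2, 1, 1]. Since every row of L sums to 0, the all-ones vector is in the kernel and 0 is an eigenvalue. The 2 zero eigenvalues correspond to the 2 connected components. The largest eigenvalue, 3, is at most the vertex count 6. There are 2 zeros in the spectrum, matching the 2 components.

[0, 0, 1, 3, 3, 3]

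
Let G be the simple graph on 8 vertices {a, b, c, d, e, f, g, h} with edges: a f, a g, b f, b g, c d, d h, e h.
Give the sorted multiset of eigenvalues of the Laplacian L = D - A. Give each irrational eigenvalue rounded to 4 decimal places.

With the vertex order [a, b, c, d, e, f, g, h], the degrees are [2, 2, 1, 2, 1, 2, 2, 2], giving D = diag(2, 2, 1, 2, 1, 2, 2, 2) and L = D - A. L is symmetric positive semidefinite, so every eigenvalue is real and nonnegative. The 2 zero eigenvalues correspond to the 2 connected components. The eigenvalues sum to 14, which equals trace(L) = 2|E|. There are 2 zeros in the spectrum, matching the 2 components.

[0, 0, 0.5858, 2, 2, 2, 3.4142, 4]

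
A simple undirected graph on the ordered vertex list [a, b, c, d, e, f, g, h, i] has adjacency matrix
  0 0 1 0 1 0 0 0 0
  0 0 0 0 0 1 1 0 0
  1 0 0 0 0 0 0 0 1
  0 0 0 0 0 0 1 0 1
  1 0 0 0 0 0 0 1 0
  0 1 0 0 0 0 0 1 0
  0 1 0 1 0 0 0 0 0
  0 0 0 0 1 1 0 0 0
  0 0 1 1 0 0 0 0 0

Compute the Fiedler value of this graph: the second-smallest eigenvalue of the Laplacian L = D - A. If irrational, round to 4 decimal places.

0.4679

Each diagonal entry of L is the vertex degree and each off-diagonal entry is -1 where an edge is present, 0 otherwise; in the order [a, b, c, d, e, f, g, h, i] the diagonal is [2, 2, 2, 2, 2, 2, 2, 2, 2]. The sorted Laplacian eigenvalues are [0, 0.4679, 0.4679, 1.6527, 1.6527, 3, 3, 3.8794, 3.8794]; the algebraic connectivity is the second entry, 0.4679. By the matrix-tree theorem the graph has (1/9) * product of the nonzero eigenvalues = 9 spanning trees. There is one zero in the spectrum, matching the 1 component.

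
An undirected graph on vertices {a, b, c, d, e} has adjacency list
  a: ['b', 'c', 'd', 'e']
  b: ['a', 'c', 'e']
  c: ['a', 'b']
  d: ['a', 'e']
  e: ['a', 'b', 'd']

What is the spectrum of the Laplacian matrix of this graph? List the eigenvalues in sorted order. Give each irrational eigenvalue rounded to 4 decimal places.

[0, 1.5858, 3, 4.4142, 5]

Each diagonal entry of L is the vertex degree and each off-diagonal entry is -1 where an edge is present, 0 otherwise; in the order [a, b, c, d, e] the diagonal is [4, 3, 2, 2, 3]. The multiplicity of 0 as a Laplacian eigenvalue equals the number of connected components. There is one zero in the spectrum, matching the 1 component.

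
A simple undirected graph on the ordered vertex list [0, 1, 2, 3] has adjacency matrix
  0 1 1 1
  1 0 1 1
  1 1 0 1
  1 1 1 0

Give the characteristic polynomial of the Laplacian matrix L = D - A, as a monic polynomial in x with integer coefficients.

x^4 - 12x^3 + 48x^2 - 64x

Reading degrees in the order [0, 1, 2, 3] gives [3, 3, 3, 3]; set D = diag(3, 3, 3, 3) and form L = D - A. L has integer entries, so p(x) = det(xI - L) has integer coefficients. Expanding the determinant yields x^4 - 12x^3 + 48x^2 - 64x. The coefficient of x^3 equals -trace(L) = -12, matching the sum of degrees. The largest eigenvalue, 4, is at most the vertex count 4. There is one zero in the spectrum, matching the 1 component.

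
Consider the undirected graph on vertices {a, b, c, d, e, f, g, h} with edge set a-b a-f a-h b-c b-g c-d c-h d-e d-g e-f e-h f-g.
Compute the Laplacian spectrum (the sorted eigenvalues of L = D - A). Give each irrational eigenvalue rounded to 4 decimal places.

Reading degrees in the order [a, b, c, d, e, f, g, h] gives [3, 3, 3, 3, 3, 3, 3, 3]; set D = diag(3, 3, 3, 3, 3, 3, 3, 3) and form L = D - A. L is symmetric positive semidefinite, so every eigenvalue is real and nonnegative. There is one zero in the spectrum, matching the 1 component.

[0, 2, 2, 2, 4, 4, 4, 6]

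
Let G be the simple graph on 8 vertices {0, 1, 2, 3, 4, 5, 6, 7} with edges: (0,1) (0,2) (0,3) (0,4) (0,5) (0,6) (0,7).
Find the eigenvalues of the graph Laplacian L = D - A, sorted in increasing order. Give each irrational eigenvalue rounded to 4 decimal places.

Each diagonal entry of L is the vertex degree and each off-diagonal entry is -1 where an edge is present, 0 otherwise; in the order [0, 1, 2, 3, 4, 5, 6, 7] the diagonal is [7, 1, 1, 1, 1, 1, 1, 1]. The multiplicity of 0 as a Laplacian eigenvalue equals the number of connected components. The eigenvalues sum to 14, which equals trace(L) = 2|E|.

[0, 1, 1, 1, 1, 1, 1, 8]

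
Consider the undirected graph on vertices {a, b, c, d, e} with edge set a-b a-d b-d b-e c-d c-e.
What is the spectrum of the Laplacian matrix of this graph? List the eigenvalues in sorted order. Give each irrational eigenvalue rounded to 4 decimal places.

[0, 1.3820, 2.3820, 3.6180, 4.6180]

Reading degrees in the order [a, b, c, d, e] gives [2, 3, 2, 3, 2]; set D = diag(2, 3, 2, 3, 2) and form L = D - A. L is symmetric positive semidefinite, so every eigenvalue is real and nonnegative. There is one zero in the spectrum, matching the 1 component.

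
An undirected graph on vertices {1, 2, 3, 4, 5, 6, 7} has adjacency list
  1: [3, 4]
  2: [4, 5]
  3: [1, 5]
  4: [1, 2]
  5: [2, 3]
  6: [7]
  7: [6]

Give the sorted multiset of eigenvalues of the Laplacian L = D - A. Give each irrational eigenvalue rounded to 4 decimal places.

[0, 0, 1.3820, 1.3820, 2, 3.6180, 3.6180]

Reading degrees in the order [1, 2, 3, 4, 5, 6, 7] gives [2, 2, 2, 2, 2, 1, 1]; set D = diag(2, 2, 2, 2, 2, 1, 1) and form L = D - A. The multiplicity of 0 as a Laplacian eigenvalue equals the number of connected components. The 2 zero eigenvalues correspond to the 2 connected components. There are 2 zeros in the spectrum, matching the 2 components.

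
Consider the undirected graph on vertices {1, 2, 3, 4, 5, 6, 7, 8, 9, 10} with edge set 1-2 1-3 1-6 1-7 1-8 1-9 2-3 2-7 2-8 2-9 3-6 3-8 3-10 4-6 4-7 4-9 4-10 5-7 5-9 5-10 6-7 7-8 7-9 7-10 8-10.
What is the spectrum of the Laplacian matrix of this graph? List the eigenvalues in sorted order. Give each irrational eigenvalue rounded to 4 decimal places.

[0, 2.5064, 3.2062, 4.0441, 4.3084, 5.9667, 6.4678, 6.8806, 7.4056, 9.2142]

With the vertex order [1, 2, 3, 4, 5, 6, 7, 8, 9, 10], the degrees are [6, 5, 5, 4, 3, 4, 8, 5, 5, 5], giving D = diag(6, 5, 5, 4, 3, 4, 8, 5, 5, 5) and L = D - A. Diagonalising L (or applying a numerical eigensolver to the 10x10 matrix) gives the spectrum above. The single zero eigenvalue shows the graph is connected.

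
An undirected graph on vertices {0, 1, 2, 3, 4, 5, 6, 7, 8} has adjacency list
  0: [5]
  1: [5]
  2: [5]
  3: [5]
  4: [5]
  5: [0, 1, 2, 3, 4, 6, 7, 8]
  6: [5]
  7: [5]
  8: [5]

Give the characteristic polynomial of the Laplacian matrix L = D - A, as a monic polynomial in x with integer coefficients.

x^9 - 16x^8 + 84x^7 - 224x^6 + 350x^5 - 336x^4 + 196x^3 - 64x^2 + 9x

Each diagonal entry of L is the vertex degree and each off-diagonal entry is -1 where an edge is present, 0 otherwise; in the order [0, 1, 2, 3, 4, 5, 6, 7, 8] the diagonal is [1, 1, 1, 1, 1, 8, 1, 1, 1]. L has integer entries, so p(x) = det(xI - L) has integer coefficients. Expanding the determinant yields x^9 - 16x^8 + 84x^7 - 224x^6 + 350x^5 - 336x^4 + 196x^3 - 64x^2 + 9x. The coefficient of x^8 equals -trace(L) = -16, matching the sum of degrees. The eigenvalues sum to 16, which equals trace(L) = 2|E|.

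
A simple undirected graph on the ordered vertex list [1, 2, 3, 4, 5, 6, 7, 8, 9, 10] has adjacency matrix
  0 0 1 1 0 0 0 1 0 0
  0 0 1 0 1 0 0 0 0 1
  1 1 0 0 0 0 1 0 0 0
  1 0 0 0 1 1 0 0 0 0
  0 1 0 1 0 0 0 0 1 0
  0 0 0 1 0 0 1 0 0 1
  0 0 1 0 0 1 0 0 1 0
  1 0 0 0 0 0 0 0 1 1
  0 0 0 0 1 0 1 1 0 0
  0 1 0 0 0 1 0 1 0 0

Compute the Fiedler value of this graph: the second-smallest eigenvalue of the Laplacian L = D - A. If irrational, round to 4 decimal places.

With the vertex order [1, 2, 3, 4, 5, 6, 7, 8, 9, 10], the degrees are [3, 3, 3, 3, 3, 3, 3, 3, 3, 3], giving D = diag(3, 3, 3, 3, 3, 3, 3, 3, 3, 3) and L = D - A. The smallest Laplacian eigenvalue is always 0. The next one, lambda_2 = 2, measures how hard the graph is to disconnect: larger values mean better connectivity. There is one zero in the spectrum, matching the 1 component. The largest eigenvalue, 5, is at most the vertex count 10.

2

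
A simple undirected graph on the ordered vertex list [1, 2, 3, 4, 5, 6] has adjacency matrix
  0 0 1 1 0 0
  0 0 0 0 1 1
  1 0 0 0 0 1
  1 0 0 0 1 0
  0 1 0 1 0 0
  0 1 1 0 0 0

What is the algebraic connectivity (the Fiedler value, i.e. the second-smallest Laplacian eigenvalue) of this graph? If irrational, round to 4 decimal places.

1

Reading degrees in the order [1, 2, 3, 4, 5, 6] gives [2, 2, 2, 2, 2, 2]; set D = diag(2, 2, 2, 2, 2, 2) and form L = D - A. Computing the eigenvalues of L and sorting gives [0, 1, 1, 3, 3, 4]. The Fiedler value lambda_2 = 1 is strictly positive, so the graph is connected. The eigenvalues sum to 12, which equals trace(L) = 2|E|.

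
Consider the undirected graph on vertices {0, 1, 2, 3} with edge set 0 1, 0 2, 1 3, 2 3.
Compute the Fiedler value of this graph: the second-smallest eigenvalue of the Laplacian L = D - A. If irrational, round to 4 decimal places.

With the vertex order [0, 1, 2, 3], the degrees are [2, 2, 2, 2], giving D = diag(2, 2, 2, 2) and L = D - A. The sorted Laplacian eigenvalues are [0, 2, 2, 4]; the algebraic connectivity is the second entry, 2. By the matrix-tree theorem the graph has (1/4) * product of the nonzero eigenvalues = 4 spanning trees.

2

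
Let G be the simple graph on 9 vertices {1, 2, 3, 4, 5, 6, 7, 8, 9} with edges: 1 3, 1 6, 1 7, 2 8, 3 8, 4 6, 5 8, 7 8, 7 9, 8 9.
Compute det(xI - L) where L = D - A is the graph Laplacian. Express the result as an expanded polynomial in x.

x^9 - 20x^8 + 161x^7 - 678x^6 + 1625x^5 - 2256x^4 + 1756x^3 - 688x^2 + 99x

Each diagonal entry of L is the vertex degree and each off-diagonal entry is -1 where an edge is present, 0 otherwise; in the order [1, 2, 3, 4, 5, 6, 7, 8, 9] the diagonal is [3, 1, 2, 1, 1, 2, 3, 5, 2]. L has integer entries, so p(x) = det(xI - L) has integer coefficients. Expanding the determinant yields x^9 - 20x^8 + 161x^7 - 678x^6 + 1625x^5 - 2256x^4 + 1756x^3 - 688x^2 + 99x. The constant term is 0 because L is singular (the all-ones vector lies in its kernel). There is one zero in the spectrum, matching the 1 component.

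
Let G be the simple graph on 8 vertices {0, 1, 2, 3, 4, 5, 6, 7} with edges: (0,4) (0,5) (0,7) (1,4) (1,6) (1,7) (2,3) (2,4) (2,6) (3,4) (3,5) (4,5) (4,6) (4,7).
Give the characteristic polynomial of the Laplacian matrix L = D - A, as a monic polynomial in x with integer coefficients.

x^8 - 28x^7 + 322x^6 - 1974x^5 + 6965x^4 - 14126x^3 + 15225x^2 - 6728x

Reading degrees in the order [0, 1, 2, 3, 4, 5, 6, 7] gives [3, 3, 3, 3, 7, 3, 3, 3]; set D = diag(3, 3, 3, 3, 7, 3, 3, 3) and form L = D - A. Computing det(xI - L) by cofactor expansion (or equivalently via sum-over-permutations) gives x^8 - 28x^7 + 322x^6 - 1974x^5 + 6965x^4 - 14126x^3 + 15225x^2 - 6728x. Since p(0) = det(-L) = 0, x divides p(x). There is one zero in the spectrum, matching the 1 component. The largest eigenvalue, 8, is at most the vertex count 8.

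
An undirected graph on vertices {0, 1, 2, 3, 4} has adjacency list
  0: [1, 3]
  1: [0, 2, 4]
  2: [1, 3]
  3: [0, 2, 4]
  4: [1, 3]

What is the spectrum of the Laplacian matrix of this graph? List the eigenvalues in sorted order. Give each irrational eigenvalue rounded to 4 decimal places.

Each diagonal entry of L is the vertex degree and each off-diagonal entry is -1 where an edge is present, 0 otherwise; in the order [0, 1, 2, 3, 4] the diagonal is [2, 3, 2, 3, 2]. The multiplicity of 0 as a Laplacian eigenvalue equals the number of connected components. The eigenvalues sum to 12, which equals trace(L) = 2|E|. The largest eigenvalue, 5, is at most the vertex count 5.

[0, 2, 2, 3, 5]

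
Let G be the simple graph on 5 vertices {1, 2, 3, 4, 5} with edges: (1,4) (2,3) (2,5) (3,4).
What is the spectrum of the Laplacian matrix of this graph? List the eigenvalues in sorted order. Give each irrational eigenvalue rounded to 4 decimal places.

Each diagonal entry of L is the vertex degree and each off-diagonal entry is -1 where an edge is present, 0 otherwise; in the order [1, 2, 3, 4, 5] the diagonal is [1, 2, 2, 2, 1]. L is symmetric positive semidefinite, so every eigenvalue is real and nonnegative.

[0, 0.3820, 1.3820, 2.6180, 3.6180]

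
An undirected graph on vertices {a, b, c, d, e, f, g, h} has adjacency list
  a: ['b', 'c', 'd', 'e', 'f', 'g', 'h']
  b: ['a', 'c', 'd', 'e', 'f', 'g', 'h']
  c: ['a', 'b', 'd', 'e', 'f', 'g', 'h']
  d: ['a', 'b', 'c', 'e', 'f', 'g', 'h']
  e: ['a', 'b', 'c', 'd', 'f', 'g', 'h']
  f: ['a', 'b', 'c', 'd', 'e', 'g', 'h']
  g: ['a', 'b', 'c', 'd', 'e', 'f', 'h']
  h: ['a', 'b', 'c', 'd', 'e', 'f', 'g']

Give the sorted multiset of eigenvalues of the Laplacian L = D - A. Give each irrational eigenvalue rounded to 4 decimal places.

With the vertex order [a, b, c, d, e, f, g, h], the degrees are [7, 7, 7, 7, 7, 7, 7, 7], giving D = diag(7, 7, 7, 7, 7, 7, 7, 7) and L = D - A. The multiplicity of 0 as a Laplacian eigenvalue equals the number of connected components. The single zero eigenvalue shows the graph is connected. By the matrix-tree theorem the graph has (1/8) * product of the nonzero eigenvalues = 262144 spanning trees.

[0, 8, 8, 8, 8, 8, 8, 8]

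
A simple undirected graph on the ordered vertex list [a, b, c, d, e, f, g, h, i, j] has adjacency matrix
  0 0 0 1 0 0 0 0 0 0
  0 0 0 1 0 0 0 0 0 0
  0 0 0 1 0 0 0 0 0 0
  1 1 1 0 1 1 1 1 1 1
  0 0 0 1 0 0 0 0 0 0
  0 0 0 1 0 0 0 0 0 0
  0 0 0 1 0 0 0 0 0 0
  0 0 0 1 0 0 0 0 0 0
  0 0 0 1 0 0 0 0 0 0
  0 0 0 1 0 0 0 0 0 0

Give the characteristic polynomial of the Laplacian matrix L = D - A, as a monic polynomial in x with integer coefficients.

Each diagonal entry of L is the vertex degree and each off-diagonal entry is -1 where an edge is present, 0 otherwise; in the order [a, b, c, d, e, f, g, h, i, j] the diagonal is [1, 1, 1, 9, 1, 1, 1, 1, 1, 1]. The eigenvalues of L are [0, 1, 1, 1, 1, 1, 1, 1, 1, 10]; the characteristic polynomial is the product of (x - lambda_i), which multiplies out to x^10 - 18x^9 + 108x^8 - 336x^7 + 630x^6 - 756x^5 + 588x^4 - 288x^3 + 81x^2 - 10x. Since p(0) = det(-L) = 0, x divides p(x). The largest eigenvalue, 10, is at most the vertex count 10.

x^10 - 18x^9 + 108x^8 - 336x^7 + 630x^6 - 756x^5 + 588x^4 - 288x^3 + 81x^2 - 10x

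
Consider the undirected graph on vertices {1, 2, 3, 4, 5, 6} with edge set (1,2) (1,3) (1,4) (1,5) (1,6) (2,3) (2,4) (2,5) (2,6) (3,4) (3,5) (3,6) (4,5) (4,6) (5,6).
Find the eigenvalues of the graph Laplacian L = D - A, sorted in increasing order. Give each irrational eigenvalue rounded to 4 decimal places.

Reading degrees in the order [1, 2, 3, 4, 5, 6] gives [5, 5, 5, 5, 5, 5]; set D = diag(5, 5, 5, 5, 5, 5) and form L = D - A. Since every row of L sums to 0, the all-ones vector is in the kernel and 0 is an eigenvalue. The largest eigenvalue, 6, is at most the vertex count 6. The eigenvalues sum to 30, which equals trace(L) = 2|E|.

[0, 6, 6, 6, 6, 6]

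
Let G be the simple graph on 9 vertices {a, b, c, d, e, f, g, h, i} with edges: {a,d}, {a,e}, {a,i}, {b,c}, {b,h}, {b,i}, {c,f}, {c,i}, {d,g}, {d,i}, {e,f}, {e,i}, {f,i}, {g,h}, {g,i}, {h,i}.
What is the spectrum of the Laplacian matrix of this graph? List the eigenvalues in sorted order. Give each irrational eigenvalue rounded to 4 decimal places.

With the vertex order [a, b, c, d, e, f, g, h, i], the degrees are [3, 3, 3, 3, 3, 3, 3, 3, 8], giving D = diag(3, 3, 3, 3, 3, 3, 3, 3, 8) and L = D - A. The multiplicity of 0 as a Laplacian eigenvalue equals the number of connected components. The single zero eigenvalue shows the graph is connected. The largest eigenvalue, 9, is at most the vertex count 9. There is one zero in the spectrum, matching the 1 component.

[0, 1.5858, 1.5858, 3, 3, 4.4142, 4.4142, 5, 9]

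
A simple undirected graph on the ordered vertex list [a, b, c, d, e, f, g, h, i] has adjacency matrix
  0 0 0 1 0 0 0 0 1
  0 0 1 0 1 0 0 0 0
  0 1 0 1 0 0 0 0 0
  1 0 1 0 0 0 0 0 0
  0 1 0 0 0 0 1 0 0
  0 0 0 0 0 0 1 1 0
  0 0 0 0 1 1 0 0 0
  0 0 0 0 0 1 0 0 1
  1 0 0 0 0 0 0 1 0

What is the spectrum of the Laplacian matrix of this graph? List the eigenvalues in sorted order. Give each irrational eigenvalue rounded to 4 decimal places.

[0, 0.4679, 0.4679, 1.6527, 1.6527, 3, 3, 3.8794, 3.8794]

Each diagonal entry of L is the vertex degree and each off-diagonal entry is -1 where an edge is present, 0 otherwise; in the order [a, b, c, d, e, f, g, h, i] the diagonal is [2, 2, 2, 2, 2, 2, 2, 2, 2]. L is symmetric positive semidefinite, so every eigenvalue is real and nonnegative. The single zero eigenvalue shows the graph is connected. By the matrix-tree theorem the graph has (1/9) * product of the nonzero eigenvalues = 9 spanning trees.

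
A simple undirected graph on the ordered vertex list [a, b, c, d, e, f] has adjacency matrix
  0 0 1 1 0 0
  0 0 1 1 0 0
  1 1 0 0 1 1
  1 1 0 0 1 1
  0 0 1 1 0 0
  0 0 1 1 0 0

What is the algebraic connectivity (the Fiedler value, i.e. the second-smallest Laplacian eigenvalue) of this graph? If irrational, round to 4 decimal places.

2

Each diagonal entry of L is the vertex degree and each off-diagonal entry is -1 where an edge is present, 0 otherwise; in the order [a, b, c, d, e, f] the diagonal is [2, 2, 4, 4, 2, 2]. The sorted Laplacian eigenvalues are [0, 2, 2, 2, 4, 6]; the algebraic connectivity is the second entry, 2. There is one zero in the spectrum, matching the 1 component. The eigenvalues sum to 16, which equals trace(L) = 2|E|.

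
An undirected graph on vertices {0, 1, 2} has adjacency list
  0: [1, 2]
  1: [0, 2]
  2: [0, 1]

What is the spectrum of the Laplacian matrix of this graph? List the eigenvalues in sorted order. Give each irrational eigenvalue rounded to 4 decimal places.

[0, 3, 3]

Each diagonal entry of L is the vertex degree and each off-diagonal entry is -1 where an edge is present, 0 otherwise; in the order [0, 1, 2] the diagonal is [2, 2, 2]. Since every row of L sums to 0, the all-ones vector is in the kernel and 0 is an eigenvalue. The single zero eigenvalue shows the graph is connected. By the matrix-tree theorem the graph has (1/3) * product of the nonzero eigenvalues = 3 spanning trees.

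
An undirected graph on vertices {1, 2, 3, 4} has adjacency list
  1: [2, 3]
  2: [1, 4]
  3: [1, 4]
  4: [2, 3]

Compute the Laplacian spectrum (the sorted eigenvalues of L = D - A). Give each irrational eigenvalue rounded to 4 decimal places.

Each diagonal entry of L is the vertex degree and each off-diagonal entry is -1 where an edge is present, 0 otherwise; in the order [1, 2, 3, 4] the diagonal is [2, 2, 2, 2]. Diagonalising L (or applying a numerical eigensolver to the 4x4 matrix) gives the spectrum above. The single zero eigenvalue shows the graph is connected.

[0, 2, 2, 4]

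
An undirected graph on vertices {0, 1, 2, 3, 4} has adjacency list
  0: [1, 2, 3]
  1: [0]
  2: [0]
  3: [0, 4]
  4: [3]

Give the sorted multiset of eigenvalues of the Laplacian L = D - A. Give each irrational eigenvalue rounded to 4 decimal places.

With the vertex order [0, 1, 2, 3, 4], the degrees are [3, 1, 1, 2, 1], giving D = diag(3, 1, 1, 2, 1) and L = D - A. Since every row of L sums to 0, the all-ones vector is in the kernel and 0 is an eigenvalue. By the matrix-tree theorem the graph has (1/5) * product of the nonzero eigenvalues = 1 spanning tree. There is one zero in the spectrum, matching the 1 component.

[0, 0.5188, 1, 2.3111, 4.1701]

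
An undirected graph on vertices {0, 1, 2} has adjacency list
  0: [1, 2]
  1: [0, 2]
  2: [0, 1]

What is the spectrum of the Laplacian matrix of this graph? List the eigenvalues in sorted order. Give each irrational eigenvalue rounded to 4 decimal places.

Each diagonal entry of L is the vertex degree and each off-diagonal entry is -1 where an edge is present, 0 otherwise; in the order [0, 1, 2] the diagonal is [2, 2, 2]. L is symmetric positive semidefinite, so every eigenvalue is real and nonnegative. The largest eigenvalue, 3, is at most the vertex count 3.

[0, 3, 3]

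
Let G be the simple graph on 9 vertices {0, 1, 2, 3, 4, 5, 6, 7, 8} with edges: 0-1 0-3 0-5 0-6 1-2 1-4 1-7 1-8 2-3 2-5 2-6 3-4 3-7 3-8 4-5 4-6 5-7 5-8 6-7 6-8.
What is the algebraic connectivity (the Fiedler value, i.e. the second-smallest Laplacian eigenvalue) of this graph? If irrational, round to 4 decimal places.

With the vertex order [0, 1, 2, 3, 4, 5, 6, 7, 8], the degrees are [4, 5, 4, 5, 4, 5, 5, 4, 4], giving D = diag(4, 5, 4, 5, 4, 5, 5, 4, 4) and L = D - A. The sorted Laplacian eigenvalues are [0, 4, 4, 4, 4, 5, 5, 5, 9]; the algebraic connectivity is the second entry, 4. There is one zero in the spectrum, matching the 1 component.

4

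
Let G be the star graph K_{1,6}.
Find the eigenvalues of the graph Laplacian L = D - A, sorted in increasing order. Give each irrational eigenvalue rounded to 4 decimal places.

[0, 1, 1, 1, 1, 1, 7]

The graph has 7 vertices and degree multiset [6, 1, 1, 1, 1, 1, 1]; D is the diagonal matrix of degrees and L = D - A. Since every row of L sums to 0, the all-ones vector is in the kernel and 0 is an eigenvalue. The single zero eigenvalue shows the graph is connected. The largest eigenvalue, 7, is at most the vertex count 7.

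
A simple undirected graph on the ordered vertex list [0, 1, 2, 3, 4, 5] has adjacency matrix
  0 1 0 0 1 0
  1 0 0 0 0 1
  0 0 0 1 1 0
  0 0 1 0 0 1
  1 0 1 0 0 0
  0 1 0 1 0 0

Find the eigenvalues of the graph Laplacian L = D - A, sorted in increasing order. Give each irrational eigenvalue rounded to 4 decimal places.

[0, 1, 1, 3, 3, 4]

Reading degrees in the order [0, 1, 2, 3, 4, 5] gives [2, 2, 2, 2, 2, 2]; set D = diag(2, 2, 2, 2, 2, 2) and form L = D - A. The multiplicity of 0 as a Laplacian eigenvalue equals the number of connected components. There is one zero in the spectrum, matching the 1 component.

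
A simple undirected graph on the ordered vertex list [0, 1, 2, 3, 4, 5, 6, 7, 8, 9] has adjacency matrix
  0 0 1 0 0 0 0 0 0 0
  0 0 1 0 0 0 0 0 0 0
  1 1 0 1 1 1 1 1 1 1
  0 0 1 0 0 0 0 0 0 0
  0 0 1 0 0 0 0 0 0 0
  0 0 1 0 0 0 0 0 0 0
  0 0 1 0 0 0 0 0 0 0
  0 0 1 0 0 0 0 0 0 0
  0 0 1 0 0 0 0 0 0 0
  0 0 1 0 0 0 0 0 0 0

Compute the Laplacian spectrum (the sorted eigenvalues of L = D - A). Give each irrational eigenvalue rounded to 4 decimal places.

Reading degrees in the order [0, 1, 2, 3, 4, 5, 6, 7, 8, 9] gives [1, 1, 9, 1, 1, 1, 1, 1, 1, 1]; set D = diag(1, 1, 9, 1, 1, 1, 1, 1, 1, 1) and form L = D - A. The multiplicity of 0 as a Laplacian eigenvalue equals the number of connected components. The single zero eigenvalue shows the graph is connected. There is one zero in the spectrum, matching the 1 component.

[0, 1, 1, 1, 1, 1, 1, 1, 1, 10]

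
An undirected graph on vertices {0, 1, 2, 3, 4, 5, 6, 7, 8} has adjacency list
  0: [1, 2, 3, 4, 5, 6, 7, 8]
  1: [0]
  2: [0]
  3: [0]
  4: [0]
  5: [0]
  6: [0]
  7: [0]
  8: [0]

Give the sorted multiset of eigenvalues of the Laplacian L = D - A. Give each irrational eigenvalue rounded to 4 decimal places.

[0, 1, 1, 1, 1, 1, 1, 1, 9]

Reading degrees in the order [0, 1, 2, 3, 4, 5, 6, 7, 8] gives [8, 1, 1, 1, 1, 1, 1, 1, 1]; set D = diag(8, 1, 1, 1, 1, 1, 1, 1, 1) and form L = D - A. Since every row of L sums to 0, the all-ones vector is in the kernel and 0 is an eigenvalue. The single zero eigenvalue shows the graph is connected. By the matrix-tree theorem the graph has (1/9) * product of the nonzero eigenvalues = 1 spanning tree.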